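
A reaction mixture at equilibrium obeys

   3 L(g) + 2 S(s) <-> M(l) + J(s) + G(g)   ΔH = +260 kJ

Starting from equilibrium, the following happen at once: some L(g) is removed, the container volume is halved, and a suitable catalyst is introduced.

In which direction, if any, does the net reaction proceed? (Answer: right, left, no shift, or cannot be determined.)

cannot be determined

Removing L (g), a reactant, drives the reaction to the left.
Gas moles: reactants 3, products 1 (Δn_gas = -2). Compression shifts the system toward the side with fewer moles of gas — to the right.
A catalyst speeds both forward and reverse rates equally; it changes neither Q nor K — no shift from this change.
The individual effects push in opposite directions; without quantitative information the net direction cannot be determined.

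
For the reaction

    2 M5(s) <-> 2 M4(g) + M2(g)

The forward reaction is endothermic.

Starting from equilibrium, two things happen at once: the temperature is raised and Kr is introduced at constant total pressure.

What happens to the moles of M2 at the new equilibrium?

increases

The forward reaction is endothermic. Raising T favours the endothermic direction — shift to the right.
Adding inert gas at constant total pressure expands the volume and lowers every reacting partial pressure. With Δn_gas = 3 − 0 = +3, Q moves away from K toward the side with fewer gas moles, so the system shifts toward the side with more gas moles — to the right.
The net shift is to the right. M2 is a product, so its amount increases.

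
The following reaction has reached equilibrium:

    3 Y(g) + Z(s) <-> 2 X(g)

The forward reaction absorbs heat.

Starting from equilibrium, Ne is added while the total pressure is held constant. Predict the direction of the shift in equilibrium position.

Adding inert gas at constant total pressure expands the volume and lowers every reacting partial pressure. With Δn_gas = 2 − 3 = -1, Q moves away from K toward the side with fewer gas moles, so the system shifts toward the side with more gas moles — to the left.

left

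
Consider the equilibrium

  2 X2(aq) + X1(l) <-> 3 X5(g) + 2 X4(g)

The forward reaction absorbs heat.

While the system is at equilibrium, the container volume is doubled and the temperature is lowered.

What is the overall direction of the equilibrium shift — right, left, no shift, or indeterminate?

Gas moles: reactants 0, products 5 (Δn_gas = +5). Expansion shifts the system toward the side with more moles of gas — to the right.
The forward reaction is endothermic. Lowering T favours the exothermic direction — shift to the left.
The individual effects push in opposite directions; without quantitative information the net direction cannot be determined.

cannot be determined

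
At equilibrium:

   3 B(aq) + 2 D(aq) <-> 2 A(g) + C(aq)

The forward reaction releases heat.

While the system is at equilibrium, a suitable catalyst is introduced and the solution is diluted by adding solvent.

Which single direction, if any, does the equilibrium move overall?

left

A catalyst speeds both forward and reverse rates equally; it changes neither Q nor K — no shift from this change.
Dilution lowers every aqueous concentration by the same factor. Δn_aq = 1 − 5 = -4, so the system shifts toward the side with more dissolved moles — to the left.
Only the nonzero effect(s) matter; the net shift is to the left.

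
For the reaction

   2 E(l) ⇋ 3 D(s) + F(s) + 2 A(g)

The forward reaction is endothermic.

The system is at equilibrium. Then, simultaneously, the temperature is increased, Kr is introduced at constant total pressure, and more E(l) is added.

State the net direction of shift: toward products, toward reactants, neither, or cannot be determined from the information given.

The forward reaction is endothermic. Raising T favours the endothermic direction — shift to the right.
Adding inert gas at constant total pressure expands the volume and lowers every reacting partial pressure. With Δn_gas = 2 − 0 = +2, Q moves away from K toward the side with fewer gas moles, so the system shifts toward the side with more gas moles — to the right.
E is a pure liquid; its activity is 1 regardless of amount, so Q is unaffected — no shift from this change.
Only the nonzero effect(s) matter; the net shift is to the right.

right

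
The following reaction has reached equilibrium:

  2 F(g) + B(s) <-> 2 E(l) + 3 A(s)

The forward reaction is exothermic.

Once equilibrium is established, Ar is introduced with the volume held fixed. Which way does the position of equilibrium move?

At constant volume, adding an inert gas leaves every reacting species' partial pressure unchanged, so Q is unchanged — no shift from this change.

no shift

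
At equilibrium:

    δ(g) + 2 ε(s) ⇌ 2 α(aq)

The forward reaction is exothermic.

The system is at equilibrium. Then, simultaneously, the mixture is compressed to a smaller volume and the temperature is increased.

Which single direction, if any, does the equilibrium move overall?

cannot be determined

Gas moles: reactants 1, products 0 (Δn_gas = -1). Compression shifts the system toward the side with fewer moles of gas — to the right.
The forward reaction is exothermic. Raising T favours the endothermic direction — shift to the left.
The individual effects push in opposite directions; without quantitative information the net direction cannot be determined.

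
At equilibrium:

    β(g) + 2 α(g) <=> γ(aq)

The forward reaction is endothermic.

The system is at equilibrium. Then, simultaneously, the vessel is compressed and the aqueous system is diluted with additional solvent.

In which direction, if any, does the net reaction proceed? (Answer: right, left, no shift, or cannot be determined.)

Gas moles: reactants 3, products 0 (Δn_gas = -3). Compression shifts the system toward the side with fewer moles of gas — to the right.
Dilution lowers every aqueous concentration by the same factor. Δn_aq = 1 − 0 = +1, so the system shifts toward the side with more dissolved moles — to the right.
All effects act in the same direction — net shift to the right.

right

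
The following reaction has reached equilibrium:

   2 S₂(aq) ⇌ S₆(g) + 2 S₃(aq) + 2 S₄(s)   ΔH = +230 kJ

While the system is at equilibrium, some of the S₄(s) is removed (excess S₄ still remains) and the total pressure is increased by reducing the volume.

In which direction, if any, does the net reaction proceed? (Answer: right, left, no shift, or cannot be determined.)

S₄ is a pure solid; its activity is 1 regardless of amount, so Q is unaffected — no shift from this change.
Gas moles: reactants 0, products 1 (Δn_gas = +1). Compression shifts the system toward the side with fewer moles of gas — to the left.
Only the nonzero effect(s) matter; the net shift is to the left.

left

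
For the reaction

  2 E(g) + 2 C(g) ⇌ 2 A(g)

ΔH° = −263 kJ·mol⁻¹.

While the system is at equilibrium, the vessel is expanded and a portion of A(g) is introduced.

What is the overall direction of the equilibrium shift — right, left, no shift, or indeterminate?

Gas moles: reactants 4, products 2 (Δn_gas = -2). Expansion shifts the system toward the side with more moles of gas — to the left.
Adding A (g), a product, drives the reaction to the left.
All effects act in the same direction — net shift to the left.

left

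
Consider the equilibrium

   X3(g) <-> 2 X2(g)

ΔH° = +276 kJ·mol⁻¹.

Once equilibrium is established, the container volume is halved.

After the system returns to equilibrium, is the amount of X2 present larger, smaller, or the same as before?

decreases

Gas moles: reactants 1, products 2 (Δn_gas = +1). Compression shifts the system toward the side with fewer moles of gas — to the left.
The net shift is to the left. X2 is a product, so its amount decreases.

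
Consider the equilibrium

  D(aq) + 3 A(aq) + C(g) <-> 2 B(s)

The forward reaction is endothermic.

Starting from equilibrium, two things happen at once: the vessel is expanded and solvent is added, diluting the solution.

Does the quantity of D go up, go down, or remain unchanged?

Gas moles: reactants 1, products 0 (Δn_gas = -1). Expansion shifts the system toward the side with more moles of gas — to the left.
Dilution lowers every aqueous concentration by the same factor. Δn_aq = 0 − 4 = -4, so the system shifts toward the side with more dissolved moles — to the left.
The net shift is to the left. D is a reactant, so its amount increases.

increases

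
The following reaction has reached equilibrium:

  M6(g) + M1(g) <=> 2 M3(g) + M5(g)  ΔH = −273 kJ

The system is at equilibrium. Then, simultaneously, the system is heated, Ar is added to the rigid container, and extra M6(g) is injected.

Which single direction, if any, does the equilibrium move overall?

The forward reaction is exothermic. Raising T favours the endothermic direction — shift to the left.
At constant volume, adding an inert gas leaves every reacting species' partial pressure unchanged, so Q is unchanged — no shift from this change.
Adding M6 (g), a reactant, drives the reaction to the right.
The individual effects push in opposite directions; without quantitative information the net direction cannot be determined.

cannot be determined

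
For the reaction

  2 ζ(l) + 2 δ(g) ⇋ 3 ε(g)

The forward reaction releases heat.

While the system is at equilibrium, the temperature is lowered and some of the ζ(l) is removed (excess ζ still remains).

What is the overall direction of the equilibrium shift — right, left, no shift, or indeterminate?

The forward reaction is exothermic. Lowering T favours the exothermic direction — shift to the right.
ζ is a pure liquid; its activity is 1 regardless of amount, so Q is unaffected — no shift from this change.
Only the nonzero effect(s) matter; the net shift is to the right.

right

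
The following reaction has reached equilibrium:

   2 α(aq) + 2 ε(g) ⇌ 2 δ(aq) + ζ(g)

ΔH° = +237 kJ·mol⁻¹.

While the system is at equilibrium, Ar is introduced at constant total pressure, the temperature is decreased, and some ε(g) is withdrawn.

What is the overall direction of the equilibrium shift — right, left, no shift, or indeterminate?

Adding inert gas at constant total pressure expands the volume and lowers every reacting partial pressure. With Δn_gas = 1 − 2 = -1, Q moves away from K toward the side with fewer gas moles, so the system shifts toward the side with more gas moles — to the left.
The forward reaction is endothermic. Lowering T favours the exothermic direction — shift to the left.
Removing ε (g), a reactant, drives the reaction to the left.
All effects act in the same direction — net shift to the left.

left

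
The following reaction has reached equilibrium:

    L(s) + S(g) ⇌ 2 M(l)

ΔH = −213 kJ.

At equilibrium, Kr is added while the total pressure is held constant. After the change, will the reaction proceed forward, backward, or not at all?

Adding inert gas at constant total pressure expands the volume and lowers every reacting partial pressure. With Δn_gas = 0 − 1 = -1, Q moves away from K toward the side with fewer gas moles, so the system shifts toward the side with more gas moles — to the left.

left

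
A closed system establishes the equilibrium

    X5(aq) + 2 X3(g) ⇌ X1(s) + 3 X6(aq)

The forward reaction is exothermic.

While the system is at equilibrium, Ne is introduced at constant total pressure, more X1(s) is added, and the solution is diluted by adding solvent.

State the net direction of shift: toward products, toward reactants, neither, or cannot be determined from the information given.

Adding inert gas at constant total pressure expands the volume and lowers every reacting partial pressure. With Δn_gas = 0 − 2 = -2, Q moves away from K toward the side with fewer gas moles, so the system shifts toward the side with more gas moles — to the left.
X1 is a pure solid; its activity is 1 regardless of amount, so Q is unaffected — no shift from this change.
Dilution lowers every aqueous concentration by the same factor. Δn_aq = 3 − 1 = +2, so the system shifts toward the side with more dissolved moles — to the right.
The individual effects push in opposite directions; without quantitative information the net direction cannot be determined.

cannot be determined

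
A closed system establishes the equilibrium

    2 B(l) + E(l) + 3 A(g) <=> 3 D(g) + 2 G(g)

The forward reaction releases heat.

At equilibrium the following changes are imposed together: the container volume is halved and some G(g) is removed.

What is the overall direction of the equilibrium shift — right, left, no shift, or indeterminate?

cannot be determined

Gas moles: reactants 3, products 5 (Δn_gas = +2). Compression shifts the system toward the side with fewer moles of gas — to the left.
Removing G (g), a product, drives the reaction to the right.
The individual effects push in opposite directions; without quantitative information the net direction cannot be determined.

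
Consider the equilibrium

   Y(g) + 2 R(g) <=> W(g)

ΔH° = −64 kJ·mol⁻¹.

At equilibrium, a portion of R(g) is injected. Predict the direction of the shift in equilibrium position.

right

Adding R (g), a reactant, drives the reaction to the right.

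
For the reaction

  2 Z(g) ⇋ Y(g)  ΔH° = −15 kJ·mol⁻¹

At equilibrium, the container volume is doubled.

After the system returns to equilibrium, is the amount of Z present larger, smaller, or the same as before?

Gas moles: reactants 2, products 1 (Δn_gas = -1). Expansion shifts the system toward the side with more moles of gas — to the left.
The net shift is to the left. Z is a reactant, so its amount increases.

increases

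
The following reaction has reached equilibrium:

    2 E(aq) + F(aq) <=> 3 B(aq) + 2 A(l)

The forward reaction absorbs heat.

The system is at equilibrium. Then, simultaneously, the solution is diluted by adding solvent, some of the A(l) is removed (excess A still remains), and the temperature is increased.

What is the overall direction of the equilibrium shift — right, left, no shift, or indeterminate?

right

Dilution scales every aqueous concentration by the same factor. Δn_aq = 3 − 3 = 0, so Q is unchanged — no shift.
A is a pure liquid; its activity is 1 regardless of amount, so Q is unaffected — no shift from this change.
The forward reaction is endothermic. Raising T favours the endothermic direction — shift to the right.
Only the nonzero effect(s) matter; the net shift is to the right.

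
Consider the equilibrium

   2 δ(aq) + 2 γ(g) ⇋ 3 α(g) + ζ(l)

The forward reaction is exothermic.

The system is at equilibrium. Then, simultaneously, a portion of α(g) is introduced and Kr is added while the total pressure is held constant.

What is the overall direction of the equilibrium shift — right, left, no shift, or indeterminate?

cannot be determined

Adding α (g), a product, drives the reaction to the left.
Adding inert gas at constant total pressure expands the volume and lowers every reacting partial pressure. With Δn_gas = 3 − 2 = +1, Q moves away from K toward the side with fewer gas moles, so the system shifts toward the side with more gas moles — to the right.
The individual effects push in opposite directions; without quantitative information the net direction cannot be determined.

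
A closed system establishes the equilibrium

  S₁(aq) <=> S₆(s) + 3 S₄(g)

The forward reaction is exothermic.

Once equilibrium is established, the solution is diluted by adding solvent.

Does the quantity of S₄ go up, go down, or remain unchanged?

Dilution lowers every aqueous concentration by the same factor. Δn_aq = 0 − 1 = -1, so the system shifts toward the side with more dissolved moles — to the left.
The net shift is to the left. S₄ is a product, so its amount decreases.

decreases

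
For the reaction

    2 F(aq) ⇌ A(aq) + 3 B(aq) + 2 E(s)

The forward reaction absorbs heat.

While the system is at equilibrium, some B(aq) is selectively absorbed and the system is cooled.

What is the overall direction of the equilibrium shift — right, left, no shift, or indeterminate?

Removing B (aq), a product, drives the reaction to the right.
The forward reaction is endothermic. Lowering T favours the exothermic direction — shift to the left.
The individual effects push in opposite directions; without quantitative information the net direction cannot be determined.

cannot be determined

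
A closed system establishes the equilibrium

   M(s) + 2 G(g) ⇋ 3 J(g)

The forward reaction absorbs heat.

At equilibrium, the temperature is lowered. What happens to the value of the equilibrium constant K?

K depends on temperature via the van 't Hoff relation. The forward reaction is endothermic, so lowering T decreases K.

decreases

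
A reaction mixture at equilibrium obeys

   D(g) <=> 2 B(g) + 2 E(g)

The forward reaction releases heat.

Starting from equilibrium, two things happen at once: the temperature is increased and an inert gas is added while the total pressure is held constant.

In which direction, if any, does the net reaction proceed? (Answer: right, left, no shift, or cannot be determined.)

cannot be determined

The forward reaction is exothermic. Raising T favours the endothermic direction — shift to the left.
Adding inert gas at constant total pressure expands the volume and lowers every reacting partial pressure. With Δn_gas = 4 − 1 = +3, Q moves away from K toward the side with fewer gas moles, so the system shifts toward the side with more gas moles — to the right.
The individual effects push in opposite directions; without quantitative information the net direction cannot be determined.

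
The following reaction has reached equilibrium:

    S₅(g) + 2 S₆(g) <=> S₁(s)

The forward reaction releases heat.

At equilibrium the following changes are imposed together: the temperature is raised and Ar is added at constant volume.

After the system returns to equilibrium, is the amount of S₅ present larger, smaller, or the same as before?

increases

The forward reaction is exothermic. Raising T favours the endothermic direction — shift to the left.
At constant volume, adding an inert gas leaves every reacting species' partial pressure unchanged, so Q is unchanged — no shift from this change.
The net shift is to the left. S₅ is a reactant, so its amount increases.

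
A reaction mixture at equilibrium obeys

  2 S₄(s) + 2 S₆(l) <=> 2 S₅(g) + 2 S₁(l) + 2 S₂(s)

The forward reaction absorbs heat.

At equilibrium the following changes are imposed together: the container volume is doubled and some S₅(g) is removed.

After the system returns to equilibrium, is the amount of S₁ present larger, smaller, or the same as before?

Gas moles: reactants 0, products 2 (Δn_gas = +2). Expansion shifts the system toward the side with more moles of gas — to the right.
Removing S₅ (g), a product, drives the reaction to the right.
The net shift is to the right. S₁ is a product, so its amount increases.

increases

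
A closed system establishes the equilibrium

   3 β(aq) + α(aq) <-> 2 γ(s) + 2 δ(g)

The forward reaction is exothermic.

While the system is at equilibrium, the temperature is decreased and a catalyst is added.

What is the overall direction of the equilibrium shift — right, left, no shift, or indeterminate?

right

The forward reaction is exothermic. Lowering T favours the exothermic direction — shift to the right.
A catalyst speeds both forward and reverse rates equally; it changes neither Q nor K — no shift from this change.
Only the nonzero effect(s) matter; the net shift is to the right.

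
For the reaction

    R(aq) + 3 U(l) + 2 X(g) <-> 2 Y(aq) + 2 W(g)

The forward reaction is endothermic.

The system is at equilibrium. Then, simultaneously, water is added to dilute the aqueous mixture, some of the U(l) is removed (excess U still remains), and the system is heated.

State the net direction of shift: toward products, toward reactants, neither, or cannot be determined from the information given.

right

Dilution lowers every aqueous concentration by the same factor. Δn_aq = 2 − 1 = +1, so the system shifts toward the side with more dissolved moles — to the right.
U is a pure liquid; its activity is 1 regardless of amount, so Q is unaffected — no shift from this change.
The forward reaction is endothermic. Raising T favours the endothermic direction — shift to the right.
Only the nonzero effect(s) matter; the net shift is to the right.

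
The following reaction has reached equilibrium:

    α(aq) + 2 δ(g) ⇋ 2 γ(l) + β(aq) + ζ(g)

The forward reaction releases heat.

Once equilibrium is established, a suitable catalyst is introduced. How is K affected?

The equilibrium constant depends only on temperature. This perturbation changes neither the position of equilibrium nor K.

unchanged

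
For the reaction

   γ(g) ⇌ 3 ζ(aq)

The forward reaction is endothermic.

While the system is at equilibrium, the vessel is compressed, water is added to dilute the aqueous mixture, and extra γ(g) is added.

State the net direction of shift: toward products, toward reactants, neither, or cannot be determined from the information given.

Gas moles: reactants 1, products 0 (Δn_gas = -1). Compression shifts the system toward the side with fewer moles of gas — to the right.
Dilution lowers every aqueous concentration by the same factor. Δn_aq = 3 − 0 = +3, so the system shifts toward the side with more dissolved moles — to the right.
Adding γ (g), a reactant, drives the reaction to the right.
All effects act in the same direction — net shift to the right.

right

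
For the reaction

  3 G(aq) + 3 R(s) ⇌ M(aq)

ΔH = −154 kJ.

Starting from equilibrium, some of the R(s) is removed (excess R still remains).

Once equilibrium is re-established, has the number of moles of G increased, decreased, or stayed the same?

unchanged

R is a pure solid; its activity is 1 regardless of amount, so Q is unaffected — no shift from this change.
No net shift occurs, so the amount of G is unchanged.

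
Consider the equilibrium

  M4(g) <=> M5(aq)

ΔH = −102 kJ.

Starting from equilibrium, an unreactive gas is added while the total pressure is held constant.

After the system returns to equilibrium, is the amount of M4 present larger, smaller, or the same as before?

increases

Adding inert gas at constant total pressure expands the volume and lowers every reacting partial pressure. With Δn_gas = 0 − 1 = -1, Q moves away from K toward the side with fewer gas moles, so the system shifts toward the side with more gas moles — to the left.
The net shift is to the left. M4 is a reactant, so its amount increases.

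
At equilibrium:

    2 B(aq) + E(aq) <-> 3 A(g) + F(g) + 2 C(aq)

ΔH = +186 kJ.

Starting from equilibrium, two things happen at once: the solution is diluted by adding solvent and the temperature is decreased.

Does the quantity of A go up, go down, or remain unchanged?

decreases

Dilution lowers every aqueous concentration by the same factor. Δn_aq = 2 − 3 = -1, so the system shifts toward the side with more dissolved moles — to the left.
The forward reaction is endothermic. Lowering T favours the exothermic direction — shift to the left.
The net shift is to the left. A is a product, so its amount decreases.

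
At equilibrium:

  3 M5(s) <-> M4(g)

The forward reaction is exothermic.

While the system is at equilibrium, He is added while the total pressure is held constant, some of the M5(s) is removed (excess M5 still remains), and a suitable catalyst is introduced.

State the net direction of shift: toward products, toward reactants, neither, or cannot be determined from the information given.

right

Adding inert gas at constant total pressure expands the volume and lowers every reacting partial pressure. With Δn_gas = 1 − 0 = +1, Q moves away from K toward the side with fewer gas moles, so the system shifts toward the side with more gas moles — to the right.
M5 is a pure solid; its activity is 1 regardless of amount, so Q is unaffected — no shift from this change.
A catalyst speeds both forward and reverse rates equally; it changes neither Q nor K — no shift from this change.
Only the nonzero effect(s) matter; the net shift is to the right.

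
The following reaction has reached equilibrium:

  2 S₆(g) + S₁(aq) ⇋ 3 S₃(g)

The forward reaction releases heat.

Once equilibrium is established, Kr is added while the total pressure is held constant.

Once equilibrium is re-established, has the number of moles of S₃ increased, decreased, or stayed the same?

increases

Adding inert gas at constant total pressure expands the volume and lowers every reacting partial pressure. With Δn_gas = 3 − 2 = +1, Q moves away from K toward the side with fewer gas moles, so the system shifts toward the side with more gas moles — to the right.
The net shift is to the right. S₃ is a product, so its amount increases.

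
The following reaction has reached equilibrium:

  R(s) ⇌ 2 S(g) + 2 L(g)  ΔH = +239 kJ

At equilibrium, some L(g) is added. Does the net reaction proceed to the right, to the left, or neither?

Adding L (g), a product, drives the reaction to the left.

left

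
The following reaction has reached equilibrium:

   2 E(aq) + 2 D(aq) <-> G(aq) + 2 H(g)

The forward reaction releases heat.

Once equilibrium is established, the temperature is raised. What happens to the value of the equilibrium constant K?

decreases

K depends on temperature via the van 't Hoff relation. The forward reaction is exothermic, so raising T decreases K.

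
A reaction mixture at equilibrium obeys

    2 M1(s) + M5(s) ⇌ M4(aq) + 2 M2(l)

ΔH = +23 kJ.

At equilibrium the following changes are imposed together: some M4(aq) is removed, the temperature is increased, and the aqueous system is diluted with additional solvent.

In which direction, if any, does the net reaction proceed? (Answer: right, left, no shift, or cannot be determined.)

Removing M4 (aq), a product, drives the reaction to the right.
The forward reaction is endothermic. Raising T favours the endothermic direction — shift to the right.
Dilution lowers every aqueous concentration by the same factor. Δn_aq = 1 − 0 = +1, so the system shifts toward the side with more dissolved moles — to the right.
All effects act in the same direction — net shift to the right.

right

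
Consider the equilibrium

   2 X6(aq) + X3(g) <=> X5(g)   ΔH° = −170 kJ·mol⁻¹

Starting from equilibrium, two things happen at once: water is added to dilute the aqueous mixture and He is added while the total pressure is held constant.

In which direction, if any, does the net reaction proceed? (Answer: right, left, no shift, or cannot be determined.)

left

Dilution lowers every aqueous concentration by the same factor. Δn_aq = 0 − 2 = -2, so the system shifts toward the side with more dissolved moles — to the left.
Adding inert gas at constant total pressure expands the volume, scaling every reacting partial pressure by the same factor. Δn_gas = 1 − 1 = 0, so Q is unchanged — no shift.
Only the nonzero effect(s) matter; the net shift is to the left.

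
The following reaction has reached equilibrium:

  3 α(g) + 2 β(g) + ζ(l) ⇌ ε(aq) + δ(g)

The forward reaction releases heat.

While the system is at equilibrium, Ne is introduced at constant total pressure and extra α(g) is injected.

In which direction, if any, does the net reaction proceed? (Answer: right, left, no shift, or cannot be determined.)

cannot be determined

Adding inert gas at constant total pressure expands the volume and lowers every reacting partial pressure. With Δn_gas = 1 − 5 = -4, Q moves away from K toward the side with fewer gas moles, so the system shifts toward the side with more gas moles — to the left.
Adding α (g), a reactant, drives the reaction to the right.
The individual effects push in opposite directions; without quantitative information the net direction cannot be determined.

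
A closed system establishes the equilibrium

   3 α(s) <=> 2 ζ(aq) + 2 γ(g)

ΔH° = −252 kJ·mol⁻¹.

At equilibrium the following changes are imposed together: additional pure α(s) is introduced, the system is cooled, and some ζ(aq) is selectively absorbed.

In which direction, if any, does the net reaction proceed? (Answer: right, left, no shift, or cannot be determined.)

right

α is a pure solid; its activity is 1 regardless of amount, so Q is unaffected — no shift from this change.
The forward reaction is exothermic. Lowering T favours the exothermic direction — shift to the right.
Removing ζ (aq), a product, drives the reaction to the right.
Only the nonzero effect(s) matter; the net shift is to the right.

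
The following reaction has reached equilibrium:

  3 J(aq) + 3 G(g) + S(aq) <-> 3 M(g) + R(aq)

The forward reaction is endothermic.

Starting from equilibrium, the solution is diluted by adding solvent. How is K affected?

The equilibrium constant depends only on temperature. This perturbation may move the position of equilibrium, but since T is unchanged, K itself is unchanged.

unchanged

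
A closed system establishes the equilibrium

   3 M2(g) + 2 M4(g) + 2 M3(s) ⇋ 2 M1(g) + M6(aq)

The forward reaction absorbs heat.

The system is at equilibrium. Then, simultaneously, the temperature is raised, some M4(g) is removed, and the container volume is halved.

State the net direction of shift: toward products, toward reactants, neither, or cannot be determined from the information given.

cannot be determined

The forward reaction is endothermic. Raising T favours the endothermic direction — shift to the right.
Removing M4 (g), a reactant, drives the reaction to the left.
Gas moles: reactants 5, products 2 (Δn_gas = -3). Compression shifts the system toward the side with fewer moles of gas — to the right.
The individual effects push in opposite directions; without quantitative information the net direction cannot be determined.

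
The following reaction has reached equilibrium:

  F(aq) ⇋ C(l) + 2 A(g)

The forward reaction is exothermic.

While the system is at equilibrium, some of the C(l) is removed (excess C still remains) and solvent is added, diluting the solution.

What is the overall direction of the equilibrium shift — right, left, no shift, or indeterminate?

C is a pure liquid; its activity is 1 regardless of amount, so Q is unaffected — no shift from this change.
Dilution lowers every aqueous concentration by the same factor. Δn_aq = 0 − 1 = -1, so the system shifts toward the side with more dissolved moles — to the left.
Only the nonzero effect(s) matter; the net shift is to the left.

left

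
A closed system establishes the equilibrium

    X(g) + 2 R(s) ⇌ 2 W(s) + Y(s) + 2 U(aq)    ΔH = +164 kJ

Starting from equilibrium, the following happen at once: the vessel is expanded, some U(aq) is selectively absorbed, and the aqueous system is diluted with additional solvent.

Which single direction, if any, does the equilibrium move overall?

cannot be determined

Gas moles: reactants 1, products 0 (Δn_gas = -1). Expansion shifts the system toward the side with more moles of gas — to the left.
Removing U (aq), a product, drives the reaction to the right.
Dilution lowers every aqueous concentration by the same factor. Δn_aq = 2 − 0 = +2, so the system shifts toward the side with more dissolved moles — to the right.
The individual effects push in opposite directions; without quantitative information the net direction cannot be determined.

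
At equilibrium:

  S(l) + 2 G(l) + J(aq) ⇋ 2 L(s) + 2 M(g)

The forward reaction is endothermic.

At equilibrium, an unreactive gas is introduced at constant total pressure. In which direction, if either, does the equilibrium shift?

Adding inert gas at constant total pressure expands the volume and lowers every reacting partial pressure. With Δn_gas = 2 − 0 = +2, Q moves away from K toward the side with fewer gas moles, so the system shifts toward the side with more gas moles — to the right.

right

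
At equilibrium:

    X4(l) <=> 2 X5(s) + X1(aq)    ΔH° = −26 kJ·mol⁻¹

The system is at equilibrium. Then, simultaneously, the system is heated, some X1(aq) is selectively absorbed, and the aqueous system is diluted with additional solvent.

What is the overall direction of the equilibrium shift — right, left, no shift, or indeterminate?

cannot be determined

The forward reaction is exothermic. Raising T favours the endothermic direction — shift to the left.
Removing X1 (aq), a product, drives the reaction to the right.
Dilution lowers every aqueous concentration by the same factor. Δn_aq = 1 − 0 = +1, so the system shifts toward the side with more dissolved moles — to the right.
The individual effects push in opposite directions; without quantitative information the net direction cannot be determined.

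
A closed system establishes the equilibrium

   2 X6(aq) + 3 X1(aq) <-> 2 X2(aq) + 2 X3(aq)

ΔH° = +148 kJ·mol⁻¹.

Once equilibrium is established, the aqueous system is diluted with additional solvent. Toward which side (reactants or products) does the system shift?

left

Dilution lowers every aqueous concentration by the same factor. Δn_aq = 4 − 5 = -1, so the system shifts toward the side with more dissolved moles — to the left.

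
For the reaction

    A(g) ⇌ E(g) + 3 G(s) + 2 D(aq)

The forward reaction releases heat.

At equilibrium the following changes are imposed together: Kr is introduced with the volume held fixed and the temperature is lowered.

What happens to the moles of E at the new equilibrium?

increases

At constant volume, adding an inert gas leaves every reacting species' partial pressure unchanged, so Q is unchanged — no shift from this change.
The forward reaction is exothermic. Lowering T favours the exothermic direction — shift to the right.
The net shift is to the right. E is a product, so its amount increases.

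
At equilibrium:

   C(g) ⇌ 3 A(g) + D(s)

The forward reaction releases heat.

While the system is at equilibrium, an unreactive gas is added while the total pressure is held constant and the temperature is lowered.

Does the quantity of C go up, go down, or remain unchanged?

Adding inert gas at constant total pressure expands the volume and lowers every reacting partial pressure. With Δn_gas = 3 − 1 = +2, Q moves away from K toward the side with fewer gas moles, so the system shifts toward the side with more gas moles — to the right.
The forward reaction is exothermic. Lowering T favours the exothermic direction — shift to the right.
The net shift is to the right. C is a reactant, so its amount decreases.

decreases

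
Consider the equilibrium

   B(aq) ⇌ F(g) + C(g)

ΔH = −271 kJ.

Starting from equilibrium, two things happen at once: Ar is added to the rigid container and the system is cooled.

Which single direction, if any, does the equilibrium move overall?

At constant volume, adding an inert gas leaves every reacting species' partial pressure unchanged, so Q is unchanged — no shift from this change.
The forward reaction is exothermic. Lowering T favours the exothermic direction — shift to the right.
Only the nonzero effect(s) matter; the net shift is to the right.

right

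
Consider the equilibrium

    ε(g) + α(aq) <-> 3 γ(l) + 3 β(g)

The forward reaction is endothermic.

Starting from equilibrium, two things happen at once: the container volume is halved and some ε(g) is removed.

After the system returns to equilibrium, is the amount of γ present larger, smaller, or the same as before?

Gas moles: reactants 1, products 3 (Δn_gas = +2). Compression shifts the system toward the side with fewer moles of gas — to the left.
Removing ε (g), a reactant, drives the reaction to the left.
The net shift is to the left. γ is a product, so its amount decreases.

decreases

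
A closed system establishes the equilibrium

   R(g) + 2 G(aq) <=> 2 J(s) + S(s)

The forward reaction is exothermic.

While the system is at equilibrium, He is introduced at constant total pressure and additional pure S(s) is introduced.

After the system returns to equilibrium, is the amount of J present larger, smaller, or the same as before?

Adding inert gas at constant total pressure expands the volume and lowers every reacting partial pressure. With Δn_gas = 0 − 1 = -1, Q moves away from K toward the side with fewer gas moles, so the system shifts toward the side with more gas moles — to the left.
S is a pure solid; its activity is 1 regardless of amount, so Q is unaffected — no shift from this change.
The net shift is to the left. J is a product, so its amount decreases.

decreases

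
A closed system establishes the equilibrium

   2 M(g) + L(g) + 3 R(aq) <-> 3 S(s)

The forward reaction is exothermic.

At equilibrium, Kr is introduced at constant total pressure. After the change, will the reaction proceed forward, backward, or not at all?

left

Adding inert gas at constant total pressure expands the volume and lowers every reacting partial pressure. With Δn_gas = 0 − 3 = -3, Q moves away from K toward the side with fewer gas moles, so the system shifts toward the side with more gas moles — to the left.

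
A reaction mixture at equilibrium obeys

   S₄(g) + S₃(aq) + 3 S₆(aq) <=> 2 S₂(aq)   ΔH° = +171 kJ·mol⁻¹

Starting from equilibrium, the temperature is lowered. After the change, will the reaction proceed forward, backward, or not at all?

left

The forward reaction is endothermic. Lowering T favours the exothermic direction — shift to the left.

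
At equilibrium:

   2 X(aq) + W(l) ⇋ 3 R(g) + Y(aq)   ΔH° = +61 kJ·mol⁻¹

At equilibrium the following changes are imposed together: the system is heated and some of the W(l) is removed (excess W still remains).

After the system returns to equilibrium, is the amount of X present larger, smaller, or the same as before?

decreases

The forward reaction is endothermic. Raising T favours the endothermic direction — shift to the right.
W is a pure liquid; its activity is 1 regardless of amount, so Q is unaffected — no shift from this change.
The net shift is to the right. X is a reactant, so its amount decreases.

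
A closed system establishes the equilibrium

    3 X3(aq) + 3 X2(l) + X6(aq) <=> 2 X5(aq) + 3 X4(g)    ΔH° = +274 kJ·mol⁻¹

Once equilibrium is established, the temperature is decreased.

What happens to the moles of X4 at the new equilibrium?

decreases

The forward reaction is endothermic. Lowering T favours the exothermic direction — shift to the left.
The net shift is to the left. X4 is a product, so its amount decreases.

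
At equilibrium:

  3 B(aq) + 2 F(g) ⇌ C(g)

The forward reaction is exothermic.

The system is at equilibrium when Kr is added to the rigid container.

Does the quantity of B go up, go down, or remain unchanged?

unchanged

At constant volume, adding an inert gas leaves every reacting species' partial pressure unchanged, so Q is unchanged — no shift from this change.
No net shift occurs, so the amount of B is unchanged.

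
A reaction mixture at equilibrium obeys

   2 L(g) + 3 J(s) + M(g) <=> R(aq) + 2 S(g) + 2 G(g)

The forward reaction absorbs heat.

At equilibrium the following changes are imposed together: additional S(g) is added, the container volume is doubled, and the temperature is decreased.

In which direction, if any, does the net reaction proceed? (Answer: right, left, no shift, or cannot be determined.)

cannot be determined

Adding S (g), a product, drives the reaction to the left.
Gas moles: reactants 3, products 4 (Δn_gas = +1). Expansion shifts the system toward the side with more moles of gas — to the right.
The forward reaction is endothermic. Lowering T favours the exothermic direction — shift to the left.
The individual effects push in opposite directions; without quantitative information the net direction cannot be determined.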